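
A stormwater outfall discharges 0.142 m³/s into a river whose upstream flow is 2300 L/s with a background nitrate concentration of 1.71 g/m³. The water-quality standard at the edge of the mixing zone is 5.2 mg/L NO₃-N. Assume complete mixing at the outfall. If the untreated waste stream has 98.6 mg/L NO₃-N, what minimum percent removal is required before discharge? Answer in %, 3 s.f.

2300 L/s = 2.3 m³/s.
Mass balance: 5.2·2.442 = 0.142·Cₑ + 2.3·1.71.
Cₑ = (12.7 − 3.933) / 0.142 = 61.73 mg/L.
Required removal = 1 − 61.73/98.6 = 37.4 %.

37.4 %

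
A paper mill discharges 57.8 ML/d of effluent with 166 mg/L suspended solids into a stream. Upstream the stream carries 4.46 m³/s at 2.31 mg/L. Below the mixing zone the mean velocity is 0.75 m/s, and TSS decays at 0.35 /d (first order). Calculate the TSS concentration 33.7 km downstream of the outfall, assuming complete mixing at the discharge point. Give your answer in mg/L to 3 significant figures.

57.8 ML/d = 0.669 m³/s.
After complete mixing, C₀ = (0.669·166 + 4.46·2.31) / 5.129 = 23.66 mg/L.
Travel time t = 3.37e+04 m / 0.75 m/s = 4.493e+04 s = 0.5201 d.
C = 23.66·exp(−0.35·0.5201) = 23.66·0.8336 = 19.72 mg/L.

19.7 mg/L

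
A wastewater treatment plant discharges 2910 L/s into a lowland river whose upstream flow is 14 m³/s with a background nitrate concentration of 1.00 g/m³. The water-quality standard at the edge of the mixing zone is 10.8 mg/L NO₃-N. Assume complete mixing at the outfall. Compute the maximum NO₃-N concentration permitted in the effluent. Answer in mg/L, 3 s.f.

2910 L/s = 2.91 m³/s.
Mass balance: 10.8·16.91 = 2.91·Cₑ + 14·1.
Cₑ = (182.6 − 14) / 2.91 = 57.95 mg/L.

57.9 mg/L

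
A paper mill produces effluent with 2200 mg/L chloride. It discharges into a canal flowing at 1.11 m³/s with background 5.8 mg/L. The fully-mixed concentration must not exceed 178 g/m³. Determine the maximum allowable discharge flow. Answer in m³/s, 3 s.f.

0.0945 m³/s

Mass balance at complete mixing: C_std·(Q_w + Q_r) = Q_w·C_e + Q_r·C_b.
Rearranging, Q_w = Q_r·(C_std − C_b)/(C_e − C_std) = 1.11·(178 − 5.8) / (2200 − 178) = 0.09453 m³/s.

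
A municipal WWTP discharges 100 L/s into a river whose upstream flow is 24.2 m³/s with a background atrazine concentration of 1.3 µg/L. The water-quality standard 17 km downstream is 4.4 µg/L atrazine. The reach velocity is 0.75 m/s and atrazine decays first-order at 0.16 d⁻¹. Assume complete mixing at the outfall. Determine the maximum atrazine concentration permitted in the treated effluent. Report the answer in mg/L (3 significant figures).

0.800 mg/L

100 L/s = 0.1 m³/s.
1.3 µg/L = 0.0013 mg/L.
4.4 µg/L = 0.0044 mg/L.
Travel time to the compliance point: t = 1.7e+04/0.75 = 2.267e+04 s = 0.2623 d; decay factor exp(−0.16·0.2623) = 0.9589.
So the concentration just after mixing may be at most 0.0044/0.9589 = 0.004589 mg/L.
Mass balance: 0.004589·24.3 = 0.1·Cₑ + 24.2·0.0013.
Cₑ = (0.1115 − 0.03146) / 0.1 = 0.8004 mg/L.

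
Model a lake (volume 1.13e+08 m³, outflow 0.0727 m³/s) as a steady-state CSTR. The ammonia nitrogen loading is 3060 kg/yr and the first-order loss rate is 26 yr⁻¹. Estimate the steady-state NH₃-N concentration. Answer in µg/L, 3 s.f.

1.04 µg/L

Outflow Q = 0.0727 m³/s × 3.156e+07 s/yr = 2.294e+06 m³/yr.
Steady-state CSTR mass balance: W = Q·C + k·V·C, so C = W/(Q + kV).
Q + kV = 2.294e+06 + 26·1.13e+08 = 2.94e+09 m³/yr.
C = 3060/2.94e+09 = 1.041e-06 kg/m³ = 0.001041 mg/L = 1.041 µg/L.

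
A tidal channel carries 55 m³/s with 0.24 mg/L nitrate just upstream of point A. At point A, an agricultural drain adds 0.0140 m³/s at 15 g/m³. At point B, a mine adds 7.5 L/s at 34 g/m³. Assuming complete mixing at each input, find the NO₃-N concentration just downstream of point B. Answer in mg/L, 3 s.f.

0.248 mg/L

After input A: C = (55·0.24 + 0.014·15) / 55.01 = 0.2438 mg/L.
7.5 L/s = 0.0075 m³/s.
After input B: C = (55.01·0.2438 + 0.0075·34) / 55.02 = 0.2484 mg/L.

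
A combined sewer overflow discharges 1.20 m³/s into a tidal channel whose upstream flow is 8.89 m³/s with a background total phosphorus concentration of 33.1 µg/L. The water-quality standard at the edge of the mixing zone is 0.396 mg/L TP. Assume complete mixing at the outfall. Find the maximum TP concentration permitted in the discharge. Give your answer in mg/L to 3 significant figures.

3.08 mg/L

33.1 µg/L = 0.0331 mg/L.
Mass balance: 0.396·10.09 = 1.2·Cₑ + 8.89·0.0331.
Cₑ = (3.996 − 0.2943) / 1.2 = 3.084 mg/L.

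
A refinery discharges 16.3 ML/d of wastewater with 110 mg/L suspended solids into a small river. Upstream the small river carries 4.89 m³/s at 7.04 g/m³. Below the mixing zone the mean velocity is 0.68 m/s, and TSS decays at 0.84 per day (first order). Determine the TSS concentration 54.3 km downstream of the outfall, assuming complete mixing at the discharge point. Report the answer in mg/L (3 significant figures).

16.3 ML/d = 0.1887 m³/s.
After complete mixing, C₀ = (0.1887·110 + 4.89·7.04) / 5.079 = 10.86 mg/L.
Travel time t = 5.43e+04 m / 0.68 m/s = 7.985e+04 s = 0.9242 d.
C = 10.86·exp(−0.84·0.9242) = 10.86·0.4601 = 4.999 mg/L.

5.00 mg/L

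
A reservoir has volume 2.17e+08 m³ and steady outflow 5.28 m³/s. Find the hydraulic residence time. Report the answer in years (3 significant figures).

1.30 yr

Q = 5.28 m³/s × 3.156e+07 s/yr = 1.666e+08 m³/yr.
Hydraulic residence time τ = V/Q = 2.17e+08/1.666e+08 = 1.302 yr.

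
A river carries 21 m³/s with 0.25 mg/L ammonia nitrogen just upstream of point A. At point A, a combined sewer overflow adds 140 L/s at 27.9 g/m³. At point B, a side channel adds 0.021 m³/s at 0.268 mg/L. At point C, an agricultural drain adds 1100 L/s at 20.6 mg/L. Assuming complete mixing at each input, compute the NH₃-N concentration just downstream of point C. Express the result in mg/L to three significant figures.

1.43 mg/L

140 L/s = 0.14 m³/s.
After input A: C = (21·0.25 + 0.14·27.9) / 21.14 = 0.4331 mg/L.
After input B: C = (21.14·0.4331 + 0.021·0.268) / 21.16 = 0.4329 mg/L.
1100 L/s = 1.1 m³/s.
After input C: C = (21.16·0.4329 + 1.1·20.6) / 22.26 = 1.429 mg/L.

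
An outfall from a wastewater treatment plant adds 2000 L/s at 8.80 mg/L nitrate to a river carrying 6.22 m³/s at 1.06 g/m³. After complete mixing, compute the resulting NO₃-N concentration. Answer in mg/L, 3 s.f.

2.94 mg/L

2000 L/s = 2 m³/s.
By mass balance at complete mixing, C = (2·8.8 + 6.22·1.06) / (2 + 6.22) = 24.19/8.22 = 2.943 mg/L.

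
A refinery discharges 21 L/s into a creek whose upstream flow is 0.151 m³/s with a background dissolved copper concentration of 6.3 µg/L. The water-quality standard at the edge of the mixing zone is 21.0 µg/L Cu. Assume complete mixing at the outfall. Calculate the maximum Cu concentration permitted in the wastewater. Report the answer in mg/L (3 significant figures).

0.127 mg/L

21 L/s = 0.021 m³/s.
6.3 µg/L = 0.0063 mg/L.
21.0 µg/L = 0.021 mg/L.
Mass balance: 0.021·0.172 = 0.021·Cₑ + 0.151·0.0063.
Cₑ = (0.003612 − 0.0009513) / 0.021 = 0.1267 mg/L.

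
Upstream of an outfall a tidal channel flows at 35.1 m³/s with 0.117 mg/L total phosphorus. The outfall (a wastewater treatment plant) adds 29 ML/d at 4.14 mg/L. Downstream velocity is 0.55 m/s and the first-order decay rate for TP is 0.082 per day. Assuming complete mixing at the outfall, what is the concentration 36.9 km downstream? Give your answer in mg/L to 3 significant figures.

29 ML/d = 0.3356 m³/s.
After complete mixing, C₀ = (0.3356·4.14 + 35.1·0.117) / 35.44 = 0.1551 mg/L.
Travel time t = 3.69e+04 m / 0.55 m/s = 6.709e+04 s = 0.7765 d.
C = 0.1551·exp(−0.082·0.7765) = 0.1551·0.9383 = 0.1455 mg/L.

0.146 mg/L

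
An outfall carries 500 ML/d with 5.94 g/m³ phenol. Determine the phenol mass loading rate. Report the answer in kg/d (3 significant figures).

2970 kg/d

500 ML/d = 5.787 m³/s.
Mass flux = Q·C = 5.787 m³/s × 5.94 g/m³ = 34.38 g/s.
= 34.38 g/s × 86.4 = 2970 kg/d.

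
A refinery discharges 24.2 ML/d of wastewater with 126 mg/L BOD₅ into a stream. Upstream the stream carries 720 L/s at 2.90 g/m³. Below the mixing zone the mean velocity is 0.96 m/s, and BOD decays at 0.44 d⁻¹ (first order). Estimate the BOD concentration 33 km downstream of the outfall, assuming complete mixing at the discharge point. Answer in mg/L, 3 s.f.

31.4 mg/L

24.2 ML/d = 0.2801 m³/s.
720 L/s = 0.72 m³/s.
After complete mixing, C₀ = (0.2801·126 + 0.72·2.9) / 1 = 37.38 mg/L.
Travel time t = 3.3e+04 m / 0.96 m/s = 3.438e+04 s = 0.3979 d.
C = 37.38·exp(−0.44·0.3979) = 37.38·0.8394 = 31.37 mg/L.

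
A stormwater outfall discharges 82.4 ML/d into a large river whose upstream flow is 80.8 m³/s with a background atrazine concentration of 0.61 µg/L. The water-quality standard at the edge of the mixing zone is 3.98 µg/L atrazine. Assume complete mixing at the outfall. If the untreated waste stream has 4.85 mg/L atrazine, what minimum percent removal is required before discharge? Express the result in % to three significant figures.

94.0 %

82.4 ML/d = 0.9537 m³/s.
0.61 µg/L = 0.00061 mg/L.
3.98 µg/L = 0.00398 mg/L.
Mass balance: 0.00398·81.75 = 0.9537·Cₑ + 80.8·0.00061.
Cₑ = (0.3254 − 0.04929) / 0.9537 = 0.2895 mg/L.
Required removal = 1 − 0.2895/4.85 = 94.03 %.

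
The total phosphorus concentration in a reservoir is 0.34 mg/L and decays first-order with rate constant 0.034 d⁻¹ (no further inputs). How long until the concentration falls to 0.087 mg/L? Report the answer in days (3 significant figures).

t = ln(C₀/C)/k = ln(0.34/0.087)/0.034 = 1.363/0.034 = 40.09 d.

40.1 d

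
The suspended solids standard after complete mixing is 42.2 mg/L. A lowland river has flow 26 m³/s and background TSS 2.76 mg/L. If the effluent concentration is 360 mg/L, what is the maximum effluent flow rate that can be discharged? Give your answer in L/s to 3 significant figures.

Mass balance at complete mixing: C_std·(Q_w + Q_r) = Q_w·C_e + Q_r·C_b.
Rearranging, Q_w = Q_r·(C_std − C_b)/(C_e − C_std) = 26·(42.2 − 2.76) / (360 − 42.2) = 3.227 m³/s.
= 3227 L/s.

3230 L/s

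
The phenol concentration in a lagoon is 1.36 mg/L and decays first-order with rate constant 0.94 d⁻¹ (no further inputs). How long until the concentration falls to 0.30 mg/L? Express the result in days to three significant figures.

1.61 d

t = ln(C₀/C)/k = ln(1.36/0.30)/0.94 = 1.511/0.94 = 1.608 d.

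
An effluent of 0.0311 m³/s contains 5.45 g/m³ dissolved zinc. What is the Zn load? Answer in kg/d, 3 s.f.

Mass flux = Q·C = 0.0311 m³/s × 5.45 g/m³ = 0.1695 g/s.
= 0.1695 g/s × 86.4 = 14.64 kg/d.

14.6 kg/d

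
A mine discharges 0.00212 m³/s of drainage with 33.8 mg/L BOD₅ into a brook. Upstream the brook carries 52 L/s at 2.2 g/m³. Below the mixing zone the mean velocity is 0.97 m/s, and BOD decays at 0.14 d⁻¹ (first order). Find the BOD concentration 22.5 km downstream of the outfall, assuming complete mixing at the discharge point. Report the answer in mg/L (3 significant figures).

3.31 mg/L

52 L/s = 0.052 m³/s.
After complete mixing, C₀ = (0.00212·33.8 + 0.052·2.2) / 0.05412 = 3.438 mg/L.
Travel time t = 2.25e+04 m / 0.97 m/s = 2.32e+04 s = 0.2685 d.
C = 3.438·exp(−0.14·0.2685) = 3.438·0.9631 = 3.311 mg/L.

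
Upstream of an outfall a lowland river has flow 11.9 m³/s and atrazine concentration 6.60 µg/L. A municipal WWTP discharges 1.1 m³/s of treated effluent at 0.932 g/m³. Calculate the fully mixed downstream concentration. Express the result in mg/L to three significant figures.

0.0849 mg/L

6.60 µg/L = 0.0066 mg/L.
Flow-weighted mixing gives C = (1.1·0.932 + 11.9·0.0066) / (1.1 + 11.9) = 1.104/13 = 0.0849 mg/L.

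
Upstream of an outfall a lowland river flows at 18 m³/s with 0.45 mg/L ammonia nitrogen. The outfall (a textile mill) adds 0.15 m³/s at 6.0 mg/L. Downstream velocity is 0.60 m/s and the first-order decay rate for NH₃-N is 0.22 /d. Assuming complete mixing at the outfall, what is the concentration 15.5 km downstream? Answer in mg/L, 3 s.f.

0.464 mg/L

After complete mixing, C₀ = (0.15·6 + 18·0.45) / 18.15 = 0.4959 mg/L.
Travel time t = 1.55e+04 m / 0.60 m/s = 2.583e+04 s = 0.299 d.
C = 0.4959·exp(−0.22·0.299) = 0.4959·0.9363 = 0.4643 mg/L.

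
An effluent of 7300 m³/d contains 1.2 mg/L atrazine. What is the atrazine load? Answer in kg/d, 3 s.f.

8.76 kg/d

7300 m³/d = 0.08449 m³/s.
Mass flux = Q·C = 0.08449 m³/s × 1.2 g/m³ = 0.1014 g/s.
= 0.1014 g/s × 86.4 = 8.76 kg/d.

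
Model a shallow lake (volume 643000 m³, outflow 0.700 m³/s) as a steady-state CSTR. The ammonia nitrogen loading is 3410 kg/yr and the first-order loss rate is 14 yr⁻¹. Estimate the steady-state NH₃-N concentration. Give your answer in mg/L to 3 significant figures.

Outflow Q = 0.700 m³/s × 3.156e+07 s/yr = 2.209e+07 m³/yr.
Steady-state CSTR mass balance: W = Q·C + k·V·C, so C = W/(Q + kV).
Q + kV = 2.209e+07 + 14·643000 = 3.109e+07 m³/yr.
C = 3410/3.109e+07 = 0.0001097 kg/m³ = 0.1097 mg/L.

0.110 mg/L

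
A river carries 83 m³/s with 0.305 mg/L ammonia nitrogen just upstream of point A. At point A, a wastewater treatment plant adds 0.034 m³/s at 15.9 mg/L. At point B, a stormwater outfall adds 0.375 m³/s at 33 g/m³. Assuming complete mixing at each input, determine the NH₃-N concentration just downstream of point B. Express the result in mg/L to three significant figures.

After input A: C = (83·0.305 + 0.034·15.9) / 83.03 = 0.3114 mg/L.
After input B: C = (83.03·0.3114 + 0.375·33) / 83.41 = 0.4584 mg/L.

0.458 mg/L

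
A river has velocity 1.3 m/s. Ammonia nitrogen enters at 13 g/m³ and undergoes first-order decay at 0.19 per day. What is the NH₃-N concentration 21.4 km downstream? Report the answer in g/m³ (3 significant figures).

Travel time t = 21.4 km / 1.3 m/s = 2.14e+04/1.3 = 1.646e+04 s = 0.1905 d.
First-order decay: C = 13·exp(−0.19·0.1905) = 13·0.9644 = 12.54 g/m³.

12.5 g/m³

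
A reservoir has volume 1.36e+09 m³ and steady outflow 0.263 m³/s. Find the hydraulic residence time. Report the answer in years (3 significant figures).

Q = 0.263 m³/s × 3.156e+07 s/yr = 8.3e+06 m³/yr.
Hydraulic residence time τ = V/Q = 1.36e+09/8.3e+06 = 163.9 yr.

164 yr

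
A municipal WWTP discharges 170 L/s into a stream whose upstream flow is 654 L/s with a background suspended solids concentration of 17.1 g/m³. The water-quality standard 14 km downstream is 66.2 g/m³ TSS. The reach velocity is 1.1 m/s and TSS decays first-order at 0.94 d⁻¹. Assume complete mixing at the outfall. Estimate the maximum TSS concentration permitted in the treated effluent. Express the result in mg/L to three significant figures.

170 L/s = 0.17 m³/s.
654 L/s = 0.654 m³/s.
Travel time to the compliance point: t = 1.4e+04/1.1 = 1.273e+04 s = 0.1473 d; decay factor exp(−0.94·0.1473) = 0.8707.
So the concentration just after mixing may be at most 66.2/0.8707 = 76.03 mg/L.
Mass balance: 76.03·0.824 = 0.17·Cₑ + 0.654·17.1.
Cₑ = (62.65 − 11.18) / 0.17 = 302.7 mg/L.

303 mg/L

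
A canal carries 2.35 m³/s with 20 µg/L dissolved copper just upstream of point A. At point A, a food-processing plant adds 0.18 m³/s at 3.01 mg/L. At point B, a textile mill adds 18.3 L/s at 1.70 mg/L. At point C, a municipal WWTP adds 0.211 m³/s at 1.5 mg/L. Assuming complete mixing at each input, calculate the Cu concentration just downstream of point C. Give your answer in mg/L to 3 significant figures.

20 µg/L = 0.02 mg/L.
After input A: C = (2.35·0.02 + 0.18·3.01) / 2.53 = 0.2327 mg/L.
18.3 L/s = 0.0183 m³/s.
After input B: C = (2.53·0.2327 + 0.0183·1.7) / 2.548 = 0.2433 mg/L.
After input C: C = (2.548·0.2433 + 0.211·1.5) / 2.759 = 0.3394 mg/L.

0.339 mg/L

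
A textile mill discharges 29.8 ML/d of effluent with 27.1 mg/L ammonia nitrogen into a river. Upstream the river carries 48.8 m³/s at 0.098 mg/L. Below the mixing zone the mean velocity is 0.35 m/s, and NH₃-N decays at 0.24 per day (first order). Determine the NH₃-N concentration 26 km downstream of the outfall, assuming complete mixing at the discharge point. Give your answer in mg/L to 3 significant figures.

0.234 mg/L

29.8 ML/d = 0.3449 m³/s.
After complete mixing, C₀ = (0.3449·27.1 + 48.8·0.098) / 49.14 = 0.2875 mg/L.
Travel time t = 2.6e+04 m / 0.35 m/s = 7.429e+04 s = 0.8598 d.
C = 0.2875·exp(−0.24·0.8598) = 0.2875·0.8135 = 0.2339 mg/L.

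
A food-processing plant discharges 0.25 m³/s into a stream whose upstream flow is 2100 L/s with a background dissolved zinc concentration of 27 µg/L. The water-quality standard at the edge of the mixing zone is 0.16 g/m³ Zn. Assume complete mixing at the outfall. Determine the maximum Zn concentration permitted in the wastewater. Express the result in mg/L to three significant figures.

1.28 mg/L

2100 L/s = 2.1 m³/s.
27 µg/L = 0.027 mg/L.
Mass balance: 0.16·2.35 = 0.25·Cₑ + 2.1·0.027.
Cₑ = (0.376 − 0.0567) / 0.25 = 1.277 mg/L.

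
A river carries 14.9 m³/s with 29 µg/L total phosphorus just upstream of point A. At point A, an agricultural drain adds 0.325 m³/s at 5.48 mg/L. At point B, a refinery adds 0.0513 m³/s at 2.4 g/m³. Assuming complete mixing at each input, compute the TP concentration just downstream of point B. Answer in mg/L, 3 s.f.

0.153 mg/L

29 µg/L = 0.029 mg/L.
After input A: C = (14.9·0.029 + 0.325·5.48) / 15.22 = 0.1454 mg/L.
After input B: C = (15.22·0.1454 + 0.0513·2.4) / 15.28 = 0.1529 mg/L.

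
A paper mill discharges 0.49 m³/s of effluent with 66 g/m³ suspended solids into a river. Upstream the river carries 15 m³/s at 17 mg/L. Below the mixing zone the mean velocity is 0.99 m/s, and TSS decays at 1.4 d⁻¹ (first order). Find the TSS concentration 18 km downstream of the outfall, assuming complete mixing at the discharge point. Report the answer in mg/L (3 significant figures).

13.8 mg/L

After complete mixing, C₀ = (0.49·66 + 15·17) / 15.49 = 18.55 mg/L.
Travel time t = 1.8e+04 m / 0.99 m/s = 1.818e+04 s = 0.2104 d.
C = 18.55·exp(−1.4·0.2104) = 18.55·0.7448 = 13.82 mg/L.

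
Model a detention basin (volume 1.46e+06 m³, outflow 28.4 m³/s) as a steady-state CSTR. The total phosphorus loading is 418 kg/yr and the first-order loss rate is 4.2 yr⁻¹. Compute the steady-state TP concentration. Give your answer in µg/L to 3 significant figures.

0.463 µg/L

Outflow Q = 28.4 m³/s × 3.156e+07 s/yr = 8.962e+08 m³/yr.
Steady-state CSTR mass balance: W = Q·C + k·V·C, so C = W/(Q + kV).
Q + kV = 8.962e+08 + 4.2·1.46e+06 = 9.024e+08 m³/yr.
C = 418/9.024e+08 = 4.632e-07 kg/m³ = 0.0004632 mg/L = 0.4632 µg/L.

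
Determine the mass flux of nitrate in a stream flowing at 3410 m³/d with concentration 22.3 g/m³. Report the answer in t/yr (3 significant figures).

3410 m³/d = 0.03947 m³/s.
Mass flux = Q·C = 0.03947 m³/s × 22.3 g/m³ = 0.8801 g/s.
= 0.8801 g/s × 31.56 = 27.77 t/yr.

27.8 t/yr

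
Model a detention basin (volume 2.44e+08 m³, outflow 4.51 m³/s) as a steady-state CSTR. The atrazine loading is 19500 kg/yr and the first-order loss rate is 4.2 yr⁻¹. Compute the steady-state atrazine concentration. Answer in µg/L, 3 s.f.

Outflow Q = 4.51 m³/s × 3.156e+07 s/yr = 1.423e+08 m³/yr.
Steady-state CSTR mass balance: W = Q·C + k·V·C, so C = W/(Q + kV).
Q + kV = 1.423e+08 + 4.2·2.44e+08 = 1.167e+09 m³/yr.
C = 19500/1.167e+09 = 1.671e-05 kg/m³ = 0.01671 mg/L = 16.71 µg/L.

16.7 µg/L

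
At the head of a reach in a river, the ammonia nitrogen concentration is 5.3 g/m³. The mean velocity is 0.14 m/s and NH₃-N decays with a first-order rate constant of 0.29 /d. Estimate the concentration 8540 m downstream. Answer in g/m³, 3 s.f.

Travel time t = 8540 m / 0.14 m/s = 8540/0.14 = 6.1e+04 s = 0.706 d.
First-order decay: C = 5.3·exp(−0.29·0.706) = 5.3·0.8149 = 4.319 g/m³.

4.32 g/m³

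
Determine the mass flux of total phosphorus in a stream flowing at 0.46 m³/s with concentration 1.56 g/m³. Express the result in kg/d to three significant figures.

62.0 kg/d

Mass flux = Q·C = 0.46 m³/s × 1.56 g/m³ = 0.7176 g/s.
= 0.7176 g/s × 86.4 = 62 kg/d.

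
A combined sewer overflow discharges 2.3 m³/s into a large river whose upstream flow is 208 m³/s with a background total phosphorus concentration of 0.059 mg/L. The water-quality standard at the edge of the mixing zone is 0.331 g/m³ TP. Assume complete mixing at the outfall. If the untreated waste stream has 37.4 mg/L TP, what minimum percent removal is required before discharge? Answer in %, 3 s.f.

33.3 %

Mass balance: 0.331·210.3 = 2.3·Cₑ + 208·0.059.
Cₑ = (69.61 − 12.27) / 2.3 = 24.93 mg/L.
Required removal = 1 − 24.93/37.4 = 33.34 %.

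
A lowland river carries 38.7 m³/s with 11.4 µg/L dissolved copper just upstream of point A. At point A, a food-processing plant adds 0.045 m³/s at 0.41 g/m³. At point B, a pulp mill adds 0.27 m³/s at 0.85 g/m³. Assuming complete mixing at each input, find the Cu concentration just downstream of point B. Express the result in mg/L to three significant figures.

0.0177 mg/L

11.4 µg/L = 0.0114 mg/L.
After input A: C = (38.7·0.0114 + 0.045·0.41) / 38.75 = 0.01186 mg/L.
After input B: C = (38.75·0.01186 + 0.27·0.85) / 39.02 = 0.01766 mg/L.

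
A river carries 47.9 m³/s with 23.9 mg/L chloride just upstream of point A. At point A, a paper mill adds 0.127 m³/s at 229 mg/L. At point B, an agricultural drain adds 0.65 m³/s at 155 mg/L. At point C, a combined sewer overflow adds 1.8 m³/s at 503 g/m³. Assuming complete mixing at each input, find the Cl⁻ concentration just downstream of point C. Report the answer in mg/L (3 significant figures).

After input A: C = (47.9·23.9 + 0.127·229) / 48.03 = 24.44 mg/L.
After input B: C = (48.03·24.44 + 0.65·155) / 48.68 = 26.19 mg/L.
After input C: C = (48.68·26.19 + 1.8·503) / 50.48 = 43.19 mg/L.

43.2 mg/L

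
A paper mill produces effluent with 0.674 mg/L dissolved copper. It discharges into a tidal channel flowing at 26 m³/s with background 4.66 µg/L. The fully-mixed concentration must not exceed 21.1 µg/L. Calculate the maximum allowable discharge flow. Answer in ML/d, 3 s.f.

4.66 µg/L = 0.00466 mg/L.
21.1 µg/L = 0.0211 mg/L.
Mass balance at complete mixing: C_std·(Q_w + Q_r) = Q_w·C_e + Q_r·C_b.
Rearranging, Q_w = Q_r·(C_std − C_b)/(C_e − C_std) = 26·(0.0211 − 0.00466) / (0.674 − 0.0211) = 0.6547 m³/s.
= 56.56 ML/d.

56.6 ML/d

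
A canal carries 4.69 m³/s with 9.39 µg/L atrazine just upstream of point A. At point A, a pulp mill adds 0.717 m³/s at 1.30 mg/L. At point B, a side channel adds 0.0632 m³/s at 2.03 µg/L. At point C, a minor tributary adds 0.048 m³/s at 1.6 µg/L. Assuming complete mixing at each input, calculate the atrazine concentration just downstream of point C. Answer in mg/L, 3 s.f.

9.39 µg/L = 0.00939 mg/L.
After input A: C = (4.69·0.00939 + 0.717·1.3) / 5.407 = 0.1805 mg/L.
2.03 µg/L = 0.00203 mg/L.
After input B: C = (5.407·0.1805 + 0.0632·0.00203) / 5.47 = 0.1785 mg/L.
1.6 µg/L = 0.0016 mg/L.
After input C: C = (5.47·0.1785 + 0.048·0.0016) / 5.518 = 0.1769 mg/L.

0.177 mg/L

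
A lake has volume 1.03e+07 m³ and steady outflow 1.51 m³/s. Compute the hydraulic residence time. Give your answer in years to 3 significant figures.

0.216 yr

Q = 1.51 m³/s × 3.156e+07 s/yr = 4.765e+07 m³/yr.
Hydraulic residence time τ = V/Q = 1.03e+07/4.765e+07 = 0.2162 yr.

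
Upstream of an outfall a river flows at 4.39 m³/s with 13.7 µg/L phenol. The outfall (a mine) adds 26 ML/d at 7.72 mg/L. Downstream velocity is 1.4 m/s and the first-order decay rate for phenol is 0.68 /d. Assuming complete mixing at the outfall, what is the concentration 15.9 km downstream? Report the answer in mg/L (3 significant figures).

0.465 mg/L

26 ML/d = 0.3009 m³/s.
13.7 µg/L = 0.0137 mg/L.
After complete mixing, C₀ = (0.3009·7.72 + 4.39·0.0137) / 4.691 = 0.5081 mg/L.
Travel time t = 1.59e+04 m / 1.4 m/s = 1.136e+04 s = 0.1314 d.
C = 0.5081·exp(−0.68·0.1314) = 0.5081·0.9145 = 0.4646 mg/L.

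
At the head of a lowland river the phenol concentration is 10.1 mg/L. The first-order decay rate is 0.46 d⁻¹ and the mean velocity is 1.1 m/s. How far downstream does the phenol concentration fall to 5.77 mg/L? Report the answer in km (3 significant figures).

116 km

From C = C₀·e^(−kt), t = ln(C₀/C)/k = ln(10.1/5.77)/0.46 = 0.5599/0.46 = 1.217 d.
Distance = v·t = 1.1 m/s × 1.052e+05 s = 1.157e+05 m = 115.7 km.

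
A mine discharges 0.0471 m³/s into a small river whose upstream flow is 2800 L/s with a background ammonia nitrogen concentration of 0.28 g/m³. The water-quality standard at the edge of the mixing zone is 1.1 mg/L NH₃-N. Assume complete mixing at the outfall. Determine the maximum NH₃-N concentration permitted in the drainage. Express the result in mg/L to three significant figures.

49.8 mg/L

2800 L/s = 2.8 m³/s.
Mass balance: 1.1·2.847 = 0.0471·Cₑ + 2.8·0.28.
Cₑ = (3.132 − 0.784) / 0.0471 = 49.85 mg/L.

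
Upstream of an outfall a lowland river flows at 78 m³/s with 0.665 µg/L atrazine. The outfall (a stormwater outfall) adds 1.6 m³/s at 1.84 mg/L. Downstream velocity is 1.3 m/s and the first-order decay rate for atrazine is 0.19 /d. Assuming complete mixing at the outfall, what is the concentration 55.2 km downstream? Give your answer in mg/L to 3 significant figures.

0.0343 mg/L

0.665 µg/L = 0.000665 mg/L.
After complete mixing, C₀ = (1.6·1.84 + 78·0.000665) / 79.6 = 0.03764 mg/L.
Travel time t = 5.52e+04 m / 1.3 m/s = 4.246e+04 s = 0.4915 d.
C = 0.03764·exp(−0.19·0.4915) = 0.03764·0.9109 = 0.03428 mg/L.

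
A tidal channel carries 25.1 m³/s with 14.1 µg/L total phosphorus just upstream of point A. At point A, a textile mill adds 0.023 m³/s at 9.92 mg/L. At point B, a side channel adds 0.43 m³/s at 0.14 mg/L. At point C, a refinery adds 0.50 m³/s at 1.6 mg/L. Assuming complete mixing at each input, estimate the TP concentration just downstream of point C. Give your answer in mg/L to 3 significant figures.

0.0554 mg/L

14.1 µg/L = 0.0141 mg/L.
After input A: C = (25.1·0.0141 + 0.023·9.92) / 25.12 = 0.02317 mg/L.
After input B: C = (25.12·0.02317 + 0.43·0.14) / 25.55 = 0.02513 mg/L.
After input C: C = (25.55·0.02513 + 0.5·1.6) / 26.05 = 0.05536 mg/L.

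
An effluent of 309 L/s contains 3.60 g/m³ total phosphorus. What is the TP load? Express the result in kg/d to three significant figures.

96.1 kg/d

309 L/s = 0.309 m³/s.
Mass flux = Q·C = 0.309 m³/s × 3.6 g/m³ = 1.112 g/s.
= 1.112 g/s × 86.4 = 96.11 kg/d.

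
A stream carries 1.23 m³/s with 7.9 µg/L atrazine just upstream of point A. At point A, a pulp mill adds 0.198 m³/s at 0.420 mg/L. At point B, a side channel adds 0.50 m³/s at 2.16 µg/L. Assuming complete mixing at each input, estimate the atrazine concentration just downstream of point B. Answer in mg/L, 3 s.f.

7.9 µg/L = 0.0079 mg/L.
After input A: C = (1.23·0.0079 + 0.198·0.42) / 1.428 = 0.06504 mg/L.
2.16 µg/L = 0.00216 mg/L.
After input B: C = (1.428·0.06504 + 0.5·0.00216) / 1.928 = 0.04873 mg/L.

0.0487 mg/L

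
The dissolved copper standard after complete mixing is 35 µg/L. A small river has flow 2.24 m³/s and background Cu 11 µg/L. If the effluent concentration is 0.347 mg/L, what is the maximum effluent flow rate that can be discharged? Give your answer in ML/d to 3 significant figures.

14.9 ML/d

11 µg/L = 0.011 mg/L.
35 µg/L = 0.035 mg/L.
Mass balance at complete mixing: C_std·(Q_w + Q_r) = Q_w·C_e + Q_r·C_b.
Rearranging, Q_w = Q_r·(C_std − C_b)/(C_e − C_std) = 2.24·(0.035 − 0.011) / (0.347 − 0.035) = 0.1723 m³/s.
= 14.89 ML/d.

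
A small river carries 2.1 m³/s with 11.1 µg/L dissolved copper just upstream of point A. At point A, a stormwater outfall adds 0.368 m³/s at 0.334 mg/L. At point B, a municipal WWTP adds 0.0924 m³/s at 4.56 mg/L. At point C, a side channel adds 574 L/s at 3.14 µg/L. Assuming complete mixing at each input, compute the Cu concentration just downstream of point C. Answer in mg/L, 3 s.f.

11.1 µg/L = 0.0111 mg/L.
After input A: C = (2.1·0.0111 + 0.368·0.334) / 2.468 = 0.05925 mg/L.
After input B: C = (2.468·0.05925 + 0.0924·4.56) / 2.56 = 0.2217 mg/L.
574 L/s = 0.574 m³/s.
3.14 µg/L = 0.00314 mg/L.
After input C: C = (2.56·0.2217 + 0.574·0.00314) / 3.134 = 0.1817 mg/L.

0.182 mg/L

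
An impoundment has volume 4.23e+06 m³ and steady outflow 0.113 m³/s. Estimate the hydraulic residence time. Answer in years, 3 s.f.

Q = 0.113 m³/s × 3.156e+07 s/yr = 3.566e+06 m³/yr.
Hydraulic residence time τ = V/Q = 4.23e+06/3.566e+06 = 1.186 yr.

1.19 yr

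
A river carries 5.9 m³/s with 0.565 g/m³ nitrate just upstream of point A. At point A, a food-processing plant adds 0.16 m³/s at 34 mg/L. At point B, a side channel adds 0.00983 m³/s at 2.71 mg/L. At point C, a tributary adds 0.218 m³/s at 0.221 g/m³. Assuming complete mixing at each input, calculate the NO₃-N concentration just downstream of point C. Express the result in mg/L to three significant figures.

After input A: C = (5.9·0.565 + 0.16·34) / 6.06 = 1.448 mg/L.
After input B: C = (6.06·1.448 + 0.00983·2.71) / 6.07 = 1.45 mg/L.
After input C: C = (6.07·1.45 + 0.218·0.221) / 6.288 = 1.407 mg/L.

1.41 mg/L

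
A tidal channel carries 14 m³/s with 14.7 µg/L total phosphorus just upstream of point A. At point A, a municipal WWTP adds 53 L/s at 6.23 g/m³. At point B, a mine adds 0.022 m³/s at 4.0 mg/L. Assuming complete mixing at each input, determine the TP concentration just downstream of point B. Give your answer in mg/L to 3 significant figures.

0.0443 mg/L

14.7 µg/L = 0.0147 mg/L.
53 L/s = 0.053 m³/s.
After input A: C = (14·0.0147 + 0.053·6.23) / 14.05 = 0.03814 mg/L.
After input B: C = (14.05·0.03814 + 0.022·4) / 14.08 = 0.04433 mg/L.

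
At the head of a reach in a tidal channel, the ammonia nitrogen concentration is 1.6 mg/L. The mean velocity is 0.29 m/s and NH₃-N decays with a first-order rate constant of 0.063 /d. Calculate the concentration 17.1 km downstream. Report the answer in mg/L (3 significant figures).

1.53 mg/L

Travel time t = 17.1 km / 0.29 m/s = 1.71e+04/0.29 = 5.897e+04 s = 0.6825 d.
First-order decay: C = 1.6·exp(−0.063·0.6825) = 1.6·0.9579 = 1.533 mg/L.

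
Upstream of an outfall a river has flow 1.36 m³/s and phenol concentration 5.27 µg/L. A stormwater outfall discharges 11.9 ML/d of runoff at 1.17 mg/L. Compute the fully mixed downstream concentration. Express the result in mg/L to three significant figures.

0.112 mg/L

11.9 ML/d = 0.1377 m³/s.
5.27 µg/L = 0.00527 mg/L.
Conservation of mass across the mixing zone: C = (0.1377·1.17 + 1.36·0.00527) / (0.1377 + 1.36) = 0.1683/1.498 = 0.1124 mg/L.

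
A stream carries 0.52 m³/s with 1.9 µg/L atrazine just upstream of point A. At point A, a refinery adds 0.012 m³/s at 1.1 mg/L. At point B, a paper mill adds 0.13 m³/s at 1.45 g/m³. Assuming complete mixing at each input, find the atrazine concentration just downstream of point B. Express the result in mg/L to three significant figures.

1.9 µg/L = 0.0019 mg/L.
After input A: C = (0.52·0.0019 + 0.012·1.1) / 0.532 = 0.02667 mg/L.
After input B: C = (0.532·0.02667 + 0.13·1.45) / 0.662 = 0.3062 mg/L.

0.306 mg/L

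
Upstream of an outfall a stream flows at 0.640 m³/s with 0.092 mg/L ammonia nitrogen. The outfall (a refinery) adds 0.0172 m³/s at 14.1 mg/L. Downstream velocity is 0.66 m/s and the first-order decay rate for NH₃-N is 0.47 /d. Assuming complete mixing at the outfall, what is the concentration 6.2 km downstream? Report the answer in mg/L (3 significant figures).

After complete mixing, C₀ = (0.0172·14.1 + 0.64·0.092) / 0.6572 = 0.4586 mg/L.
Travel time t = 6200 m / 0.66 m/s = 9394 s = 0.1087 d.
C = 0.4586·exp(−0.47·0.1087) = 0.4586·0.9502 = 0.4358 mg/L.

0.436 mg/L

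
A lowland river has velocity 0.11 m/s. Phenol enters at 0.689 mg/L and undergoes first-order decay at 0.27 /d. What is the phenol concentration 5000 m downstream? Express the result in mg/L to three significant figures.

Travel time t = 5000 m / 0.11 m/s = 5000/0.11 = 4.545e+04 s = 0.5261 d.
First-order decay: C = 0.689·exp(−0.27·0.5261) = 0.689·0.8676 = 0.5978 mg/L.

0.598 mg/L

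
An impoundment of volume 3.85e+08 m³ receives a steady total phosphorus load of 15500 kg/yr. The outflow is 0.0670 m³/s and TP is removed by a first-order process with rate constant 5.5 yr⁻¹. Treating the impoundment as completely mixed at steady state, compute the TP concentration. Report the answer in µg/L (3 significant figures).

Outflow Q = 0.0670 m³/s × 3.156e+07 s/yr = 2.114e+06 m³/yr.
Steady-state CSTR mass balance: W = Q·C + k·V·C, so C = W/(Q + kV).
Q + kV = 2.114e+06 + 5.5·3.85e+08 = 2.12e+09 m³/yr.
C = 15500/2.12e+09 = 7.313e-06 kg/m³ = 0.007313 mg/L = 7.313 µg/L.

7.31 µg/L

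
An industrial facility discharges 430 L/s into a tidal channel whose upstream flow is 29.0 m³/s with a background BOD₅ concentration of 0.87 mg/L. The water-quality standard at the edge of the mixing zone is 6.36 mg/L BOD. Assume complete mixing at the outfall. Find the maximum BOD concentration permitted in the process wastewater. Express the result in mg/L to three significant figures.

377 mg/L

430 L/s = 0.43 m³/s.
Mass balance: 6.36·29.43 = 0.43·Cₑ + 29·0.87.
Cₑ = (187.2 − 25.23) / 0.43 = 376.6 mg/L.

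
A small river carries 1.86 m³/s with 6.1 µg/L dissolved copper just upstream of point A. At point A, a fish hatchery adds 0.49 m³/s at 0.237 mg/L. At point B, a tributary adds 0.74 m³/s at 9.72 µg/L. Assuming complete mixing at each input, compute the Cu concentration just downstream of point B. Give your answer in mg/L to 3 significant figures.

6.1 µg/L = 0.0061 mg/L.
After input A: C = (1.86·0.0061 + 0.49·0.237) / 2.35 = 0.05425 mg/L.
9.72 µg/L = 0.00972 mg/L.
After input B: C = (2.35·0.05425 + 0.74·0.00972) / 3.09 = 0.04358 mg/L.

0.0436 mg/L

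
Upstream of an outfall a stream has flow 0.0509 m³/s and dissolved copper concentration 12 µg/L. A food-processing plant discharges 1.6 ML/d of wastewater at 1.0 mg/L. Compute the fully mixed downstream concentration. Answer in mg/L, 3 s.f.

1.6 ML/d = 0.01852 m³/s.
12 µg/L = 0.012 mg/L.
Flow-weighted mixing gives C = (0.01852·1 + 0.0509·0.012) / (0.01852 + 0.0509) = 0.01913/0.06942 = 0.2756 mg/L.

0.276 mg/L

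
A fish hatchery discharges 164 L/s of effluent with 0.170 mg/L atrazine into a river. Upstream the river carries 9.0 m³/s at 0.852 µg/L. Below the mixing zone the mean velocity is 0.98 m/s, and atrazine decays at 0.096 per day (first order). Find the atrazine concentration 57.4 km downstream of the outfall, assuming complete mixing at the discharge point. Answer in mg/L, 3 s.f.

164 L/s = 0.164 m³/s.
0.852 µg/L = 0.000852 mg/L.
After complete mixing, C₀ = (0.164·0.17 + 9·0.000852) / 9.164 = 0.003879 mg/L.
Travel time t = 5.74e+04 m / 0.98 m/s = 5.857e+04 s = 0.6779 d.
C = 0.003879·exp(−0.096·0.6779) = 0.003879·0.937 = 0.003635 mg/L.

0.00363 mg/L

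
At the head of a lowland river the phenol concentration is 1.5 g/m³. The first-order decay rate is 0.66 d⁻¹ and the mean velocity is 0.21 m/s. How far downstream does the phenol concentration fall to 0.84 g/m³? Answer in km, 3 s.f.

From C = C₀·e^(−kt), t = ln(C₀/C)/k = ln(1.5/0.84)/0.66 = 0.5798/0.66 = 0.8785 d.
Distance = v·t = 0.21 m/s × 7.59e+04 s = 1.594e+04 m = 15.94 km.

15.9 km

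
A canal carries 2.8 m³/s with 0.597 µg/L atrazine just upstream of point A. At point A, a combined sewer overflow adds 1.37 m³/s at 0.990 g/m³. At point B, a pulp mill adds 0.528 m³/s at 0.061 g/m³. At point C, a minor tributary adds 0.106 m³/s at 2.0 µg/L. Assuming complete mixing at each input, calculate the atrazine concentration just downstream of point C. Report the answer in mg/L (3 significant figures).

0.597 µg/L = 0.000597 mg/L.
After input A: C = (2.8·0.000597 + 1.37·0.99) / 4.17 = 0.3257 mg/L.
After input B: C = (4.17·0.3257 + 0.528·0.061) / 4.698 = 0.2959 mg/L.
2.0 µg/L = 0.002 mg/L.
After input C: C = (4.698·0.2959 + 0.106·0.002) / 4.804 = 0.2894 mg/L.

0.289 mg/L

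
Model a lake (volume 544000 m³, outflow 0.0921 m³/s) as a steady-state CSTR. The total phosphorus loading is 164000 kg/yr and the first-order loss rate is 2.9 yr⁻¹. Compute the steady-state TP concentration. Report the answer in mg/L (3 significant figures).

36.6 mg/L

Outflow Q = 0.0921 m³/s × 3.156e+07 s/yr = 2.906e+06 m³/yr.
Steady-state CSTR mass balance: W = Q·C + k·V·C, so C = W/(Q + kV).
Q + kV = 2.906e+06 + 2.9·544000 = 4.484e+06 m³/yr.
C = 164000/4.484e+06 = 0.03657 kg/m³ = 36.57 mg/L.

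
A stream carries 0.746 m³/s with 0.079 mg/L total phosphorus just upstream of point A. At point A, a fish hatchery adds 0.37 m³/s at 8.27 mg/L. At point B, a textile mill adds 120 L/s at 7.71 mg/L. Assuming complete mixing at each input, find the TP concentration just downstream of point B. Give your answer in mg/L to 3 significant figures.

3.27 mg/L

After input A: C = (0.746·0.079 + 0.37·8.27) / 1.116 = 2.795 mg/L.
120 L/s = 0.12 m³/s.
After input B: C = (1.116·2.795 + 0.12·7.71) / 1.236 = 3.272 mg/L.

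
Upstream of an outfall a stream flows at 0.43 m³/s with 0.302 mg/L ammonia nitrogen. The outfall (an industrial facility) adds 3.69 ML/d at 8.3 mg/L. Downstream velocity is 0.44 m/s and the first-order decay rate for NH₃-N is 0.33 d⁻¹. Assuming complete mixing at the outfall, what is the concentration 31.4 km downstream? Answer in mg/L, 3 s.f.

0.780 mg/L

3.69 ML/d = 0.04271 m³/s.
After complete mixing, C₀ = (0.04271·8.3 + 0.43·0.302) / 0.4727 = 1.025 mg/L.
Travel time t = 3.14e+04 m / 0.44 m/s = 7.136e+04 s = 0.826 d.
C = 1.025·exp(−0.33·0.826) = 1.025·0.7614 = 0.7802 mg/L.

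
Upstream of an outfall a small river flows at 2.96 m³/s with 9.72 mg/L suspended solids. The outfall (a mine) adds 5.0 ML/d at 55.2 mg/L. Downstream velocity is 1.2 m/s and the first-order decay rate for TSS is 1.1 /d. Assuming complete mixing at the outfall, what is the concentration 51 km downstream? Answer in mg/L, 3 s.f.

5.0 ML/d = 0.05787 m³/s.
After complete mixing, C₀ = (0.05787·55.2 + 2.96·9.72) / 3.018 = 10.59 mg/L.
Travel time t = 5.1e+04 m / 1.2 m/s = 4.25e+04 s = 0.4919 d.
C = 10.59·exp(−1.1·0.4919) = 10.59·0.5821 = 6.166 mg/L.

6.17 mg/L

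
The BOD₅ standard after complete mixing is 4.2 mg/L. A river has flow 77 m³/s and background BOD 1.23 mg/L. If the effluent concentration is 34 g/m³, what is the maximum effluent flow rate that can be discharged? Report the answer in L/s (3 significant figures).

7670 L/s

Mass balance at complete mixing: C_std·(Q_w + Q_r) = Q_w·C_e + Q_r·C_b.
Rearranging, Q_w = Q_r·(C_std − C_b)/(C_e − C_std) = 77·(4.2 − 1.23) / (34 − 4.2) = 7.674 m³/s.
= 7674 L/s.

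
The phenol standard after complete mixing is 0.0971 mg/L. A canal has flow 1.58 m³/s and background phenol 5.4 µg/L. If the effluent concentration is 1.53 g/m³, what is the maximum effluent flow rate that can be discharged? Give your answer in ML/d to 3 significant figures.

5.4 µg/L = 0.0054 mg/L.
Mass balance at complete mixing: C_std·(Q_w + Q_r) = Q_w·C_e + Q_r·C_b.
Rearranging, Q_w = Q_r·(C_std − C_b)/(C_e − C_std) = 1.58·(0.0971 − 0.0054) / (1.53 − 0.0971) = 0.1011 m³/s.
= 8.736 ML/d.

8.74 ML/d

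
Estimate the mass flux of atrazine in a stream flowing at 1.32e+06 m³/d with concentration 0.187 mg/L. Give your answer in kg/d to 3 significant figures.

247 kg/d

1.32e+06 m³/d = 15.28 m³/s.
Mass flux = Q·C = 15.28 m³/s × 0.187 g/m³ = 2.857 g/s.
= 2.857 g/s × 86.4 = 246.8 kg/d.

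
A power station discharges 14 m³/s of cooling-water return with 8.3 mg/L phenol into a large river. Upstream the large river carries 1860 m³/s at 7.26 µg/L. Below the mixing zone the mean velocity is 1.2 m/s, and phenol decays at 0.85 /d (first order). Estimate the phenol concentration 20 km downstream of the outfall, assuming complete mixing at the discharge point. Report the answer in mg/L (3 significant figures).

7.26 µg/L = 0.00726 mg/L.
After complete mixing, C₀ = (14·8.3 + 1860·0.00726) / 1874 = 0.06921 mg/L.
Travel time t = 2e+04 m / 1.2 m/s = 1.667e+04 s = 0.1929 d.
C = 0.06921·exp(−0.85·0.1929) = 0.06921·0.8488 = 0.05875 mg/L.

0.0587 mg/L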